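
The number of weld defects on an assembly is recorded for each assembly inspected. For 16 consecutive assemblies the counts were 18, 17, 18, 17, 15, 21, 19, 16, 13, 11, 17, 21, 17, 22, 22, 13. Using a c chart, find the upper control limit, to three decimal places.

c̄ = (18 + 17 + 18 + 17 + 15 + 21 + 19 + 16 + 13 + 11 + 17 + 21 + 17 + 22 + 22 + 13) / 16 = 277 / 16 = 17.3125
UCL = c̄ + 3√c̄ = 17.3125 + 3 × √17.3125 = 17.3125 + 3 × 4.1608 = 29.7950

29.795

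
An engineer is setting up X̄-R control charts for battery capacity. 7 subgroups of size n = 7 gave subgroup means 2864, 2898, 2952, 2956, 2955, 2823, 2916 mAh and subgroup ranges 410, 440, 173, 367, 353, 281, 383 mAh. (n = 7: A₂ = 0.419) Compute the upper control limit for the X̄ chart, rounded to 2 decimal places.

X̄̄ = (2864 + 2898 + 2952 + 2956 + 2955 + 2823 + 2916) / 7 = 20364.0000 / 7 = 2909.1429
R̄ = (410 + 440 + 173 + 367 + 353 + 281 + 383) / 7 = 2407.0000 / 7 = 343.8571
UCL = X̄̄ + A₂·R̄ = 2909.1429 + 0.419 × 343.8571 = 3053.2190

3053.22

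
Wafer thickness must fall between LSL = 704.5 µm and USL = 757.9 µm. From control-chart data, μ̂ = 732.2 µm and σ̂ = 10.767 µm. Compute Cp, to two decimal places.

0.83

Cp = (USL − LSL) / (6σ̂) = (757.9 − 704.5) / (6 × 10.767) = 53.4000 / 64.6020 = 0.8266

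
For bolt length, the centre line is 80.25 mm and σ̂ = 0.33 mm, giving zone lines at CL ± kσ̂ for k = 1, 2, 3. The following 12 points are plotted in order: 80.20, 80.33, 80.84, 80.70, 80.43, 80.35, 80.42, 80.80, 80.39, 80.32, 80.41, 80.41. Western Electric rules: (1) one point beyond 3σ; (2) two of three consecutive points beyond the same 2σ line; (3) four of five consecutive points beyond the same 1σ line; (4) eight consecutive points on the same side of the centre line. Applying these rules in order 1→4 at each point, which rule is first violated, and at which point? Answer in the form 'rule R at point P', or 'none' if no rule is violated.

Zone of each point (C = within 1σ̂, B = 1σ̂–2σ̂, A = 2σ̂–3σ̂, * = beyond 3σ̂; sign = side of CL): 1:-C, 2:+C, 3:+B, 4:+B, 5:+C, 6:+C, 7:+C, 8:+B, 9:+C, 10:+C, 11:+C, 12:+C
Rule 4 (eight consecutive points on the same side of the centre line) is satisfied at point 9.

rule 4 at point 9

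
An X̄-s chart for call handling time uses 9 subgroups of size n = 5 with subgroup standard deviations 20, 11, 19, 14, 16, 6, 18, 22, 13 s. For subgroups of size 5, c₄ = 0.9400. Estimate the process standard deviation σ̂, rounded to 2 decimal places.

16.43

s̄ = (20 + 11 + 19 + 14 + 16 + 6 + 18 + 22 + 13) / 9 = 15.4444
σ̂ = s̄ / c₄ = 15.4444 / 0.9400 = 16.4303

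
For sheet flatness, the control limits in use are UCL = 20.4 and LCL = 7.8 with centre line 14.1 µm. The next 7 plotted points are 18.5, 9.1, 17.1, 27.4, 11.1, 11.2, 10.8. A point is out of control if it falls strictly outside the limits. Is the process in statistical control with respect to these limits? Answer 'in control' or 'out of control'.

Compare each point to [7.8, 20.4]: sample 4 = 27.4 > UCL.

out of control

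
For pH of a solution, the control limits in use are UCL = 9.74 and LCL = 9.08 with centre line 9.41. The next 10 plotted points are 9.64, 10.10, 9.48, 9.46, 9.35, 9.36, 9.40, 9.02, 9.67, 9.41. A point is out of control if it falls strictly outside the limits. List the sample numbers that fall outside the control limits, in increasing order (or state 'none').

Compare each point to [9.08, 9.74]: sample 2 = 10.10 > UCL; sample 8 = 9.02 < LCL.

2, 8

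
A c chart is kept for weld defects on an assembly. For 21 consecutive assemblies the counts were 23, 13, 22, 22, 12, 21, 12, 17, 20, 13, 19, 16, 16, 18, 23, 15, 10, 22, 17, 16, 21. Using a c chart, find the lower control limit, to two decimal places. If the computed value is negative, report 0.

4.97

c̄ = (23 + 13 + 22 + 22 + 12 + 21 + 12 + 17 + 20 + 13 + 19 + 16 + 16 + 18 + 23 + 15 + 10 + 22 + 17 + 16 + 21) / 21 = 368 / 21 = 17.5238
LCL = c̄ − 3√c̄ = 17.5238 − 3 × 4.1861 = 4.9654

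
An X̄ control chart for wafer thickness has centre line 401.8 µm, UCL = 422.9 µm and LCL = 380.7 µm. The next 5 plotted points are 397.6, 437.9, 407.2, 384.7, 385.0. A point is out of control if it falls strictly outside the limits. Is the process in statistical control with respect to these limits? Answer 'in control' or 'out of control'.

out of control

Compare each point to [380.7, 422.9]: sample 2 = 437.9 > UCL.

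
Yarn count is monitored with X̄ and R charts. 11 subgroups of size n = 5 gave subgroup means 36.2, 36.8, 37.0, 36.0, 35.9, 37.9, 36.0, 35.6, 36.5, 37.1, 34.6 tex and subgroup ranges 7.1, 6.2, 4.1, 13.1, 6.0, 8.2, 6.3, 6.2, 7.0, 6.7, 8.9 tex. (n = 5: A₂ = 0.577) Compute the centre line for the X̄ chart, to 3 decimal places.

X̄̄ = (36.2 + 36.8 + 37.0 + 36.0 + 35.9 + 37.9 + 36.0 + 35.6 + 36.5 + 37.1 + 34.6) / 11 = 399.6000 / 11 = 36.3273
CL = X̄̄ = 36.3273

36.327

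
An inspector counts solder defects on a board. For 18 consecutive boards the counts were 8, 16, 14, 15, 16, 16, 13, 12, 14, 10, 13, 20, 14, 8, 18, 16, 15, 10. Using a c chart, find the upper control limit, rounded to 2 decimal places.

c̄ = (8 + 16 + 14 + 15 + 16 + 16 + 13 + 12 + 14 + 10 + 13 + 20 + 14 + 8 + 18 + 16 + 15 + 10) / 18 = 248 / 18 = 13.7778
UCL = c̄ + 3√c̄ = 13.7778 + 3 × √13.7778 = 13.7778 + 3 × 3.7118 = 24.9133

24.91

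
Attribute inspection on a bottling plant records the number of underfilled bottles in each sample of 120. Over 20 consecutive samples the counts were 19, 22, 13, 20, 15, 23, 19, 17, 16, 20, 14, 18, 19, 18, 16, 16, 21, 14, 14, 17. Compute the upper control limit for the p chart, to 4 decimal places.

0.2430

p̄ = Σdᵢ / (k·n) = 351 / (20 × 120) = 0.14625
UCL = p̄ + 3·√(p̄(1−p̄)/n) = 0.14625 + 3 × √(0.14625×0.85375/120) = 0.14625 + 3 × 0.03226 = 0.24302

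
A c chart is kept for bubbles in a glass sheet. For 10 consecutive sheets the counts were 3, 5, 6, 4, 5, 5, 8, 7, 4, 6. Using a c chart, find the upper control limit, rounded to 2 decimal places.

c̄ = (3 + 5 + 6 + 4 + 5 + 5 + 8 + 7 + 4 + 6) / 10 = 53 / 10 = 5.3000
UCL = c̄ + 3√c̄ = 5.3000 + 3 × √5.3000 = 5.3000 + 3 × 2.3022 = 12.2065

12.21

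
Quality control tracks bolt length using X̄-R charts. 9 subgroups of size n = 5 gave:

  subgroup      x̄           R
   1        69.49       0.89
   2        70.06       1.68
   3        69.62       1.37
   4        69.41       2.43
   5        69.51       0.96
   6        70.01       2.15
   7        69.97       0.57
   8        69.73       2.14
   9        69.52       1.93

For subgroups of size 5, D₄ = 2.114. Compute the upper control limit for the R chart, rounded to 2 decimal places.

3.32

R̄ = (0.89 + 1.68 + 1.37 + 2.43 + 0.96 + 2.15 + 0.57 + 2.14 + 1.93) / 9 = 14.1200 / 9 = 1.5689
UCL_R = D₄·R̄ = 2.114 × 1.5689 = 3.3166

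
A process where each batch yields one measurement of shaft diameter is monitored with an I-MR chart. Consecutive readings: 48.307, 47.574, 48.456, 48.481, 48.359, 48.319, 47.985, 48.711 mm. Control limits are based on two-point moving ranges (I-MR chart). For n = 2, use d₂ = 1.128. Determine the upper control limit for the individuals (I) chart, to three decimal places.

X̄ = (48.307 + 47.574 + 48.456 + 48.481 + 48.359 + 48.319 + 47.985 + 48.711) / 8 = 48.2740
Moving ranges: 0.733, 0.882, 0.025, 0.122, 0.040, 0.334, 0.726; M̄R̄ = 2.8620 / 7 = 0.4089
UCL = X̄ + 3·M̄R̄/d₂ = 48.2740 + 3 × 0.4089 / 1.128 = 49.3614

49.361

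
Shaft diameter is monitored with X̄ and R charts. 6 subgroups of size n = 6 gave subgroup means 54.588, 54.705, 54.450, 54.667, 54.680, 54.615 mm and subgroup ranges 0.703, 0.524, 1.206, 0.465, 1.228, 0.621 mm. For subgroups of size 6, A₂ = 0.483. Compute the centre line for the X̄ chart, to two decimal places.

54.62

X̄̄ = (54.588 + 54.705 + 54.450 + 54.667 + 54.680 + 54.615) / 6 = 327.7050 / 6 = 54.6175
CL = X̄̄ = 54.6175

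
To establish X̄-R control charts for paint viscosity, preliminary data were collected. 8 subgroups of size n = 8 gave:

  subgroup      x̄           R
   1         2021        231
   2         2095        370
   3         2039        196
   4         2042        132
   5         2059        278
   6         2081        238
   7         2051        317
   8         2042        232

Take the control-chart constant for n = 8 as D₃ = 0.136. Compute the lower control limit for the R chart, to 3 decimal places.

33.898

R̄ = (231 + 370 + 196 + 132 + 278 + 238 + 317 + 232) / 8 = 1994.0000 / 8 = 249.2500
LCL_R = D₃·R̄ = 0.136 × 249.2500 = 33.8980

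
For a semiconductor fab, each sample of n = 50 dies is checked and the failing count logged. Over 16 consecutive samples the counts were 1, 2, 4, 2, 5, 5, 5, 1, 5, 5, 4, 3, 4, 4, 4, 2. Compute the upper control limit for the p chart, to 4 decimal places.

p̄ = Σdᵢ / (k·n) = 56 / (16 × 50) = 0.07000
UCL = p̄ + 3·√(p̄(1−p̄)/n) = 0.07000 + 3 × √(0.07000×0.93000/50) = 0.07000 + 3 × 0.03608 = 0.17825

0.1782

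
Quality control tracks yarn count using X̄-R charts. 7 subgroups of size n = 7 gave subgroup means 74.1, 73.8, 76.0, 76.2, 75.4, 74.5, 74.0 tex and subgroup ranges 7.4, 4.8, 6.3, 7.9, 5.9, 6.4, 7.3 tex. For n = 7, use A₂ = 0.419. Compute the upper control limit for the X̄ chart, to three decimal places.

X̄̄ = (74.1 + 73.8 + 76.0 + 76.2 + 75.4 + 74.5 + 74.0) / 7 = 524.0000 / 7 = 74.8571
R̄ = (7.4 + 4.8 + 6.3 + 7.9 + 5.9 + 6.4 + 7.3) / 7 = 46.0000 / 7 = 6.5714
UCL = X̄̄ + A₂·R̄ = 74.8571 + 0.419 × 6.5714 = 77.6106

77.611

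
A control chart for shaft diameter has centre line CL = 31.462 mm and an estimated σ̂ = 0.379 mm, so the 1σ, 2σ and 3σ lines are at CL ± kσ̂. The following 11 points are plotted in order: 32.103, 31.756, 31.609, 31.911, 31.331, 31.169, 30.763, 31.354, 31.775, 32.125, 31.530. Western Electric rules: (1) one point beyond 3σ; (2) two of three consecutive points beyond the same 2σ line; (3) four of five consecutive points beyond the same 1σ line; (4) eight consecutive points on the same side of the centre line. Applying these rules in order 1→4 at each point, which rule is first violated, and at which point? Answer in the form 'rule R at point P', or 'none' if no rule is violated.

Zone of each point (C = within 1σ̂, B = 1σ̂–2σ̂, A = 2σ̂–3σ̂, * = beyond 3σ̂; sign = side of CL): 1:+B, 2:+C, 3:+C, 4:+B, 5:-C, 6:-C, 7:-B, 8:-C, 9:+C, 10:+B, 11:+C
No rule fires across all 11 points.

none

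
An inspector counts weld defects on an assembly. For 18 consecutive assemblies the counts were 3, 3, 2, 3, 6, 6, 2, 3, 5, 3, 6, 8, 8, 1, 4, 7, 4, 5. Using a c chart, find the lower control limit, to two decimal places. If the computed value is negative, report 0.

0.00

c̄ = (3 + 3 + 2 + 3 + 6 + 6 + 2 + 3 + 5 + 3 + 6 + 8 + 8 + 1 + 4 + 7 + 4 + 5) / 18 = 79 / 18 = 4.3889
LCL = c̄ − 3√c̄ = 4.3889 − 3 × 2.0950 = -1.8960 → 0 (cannot be negative)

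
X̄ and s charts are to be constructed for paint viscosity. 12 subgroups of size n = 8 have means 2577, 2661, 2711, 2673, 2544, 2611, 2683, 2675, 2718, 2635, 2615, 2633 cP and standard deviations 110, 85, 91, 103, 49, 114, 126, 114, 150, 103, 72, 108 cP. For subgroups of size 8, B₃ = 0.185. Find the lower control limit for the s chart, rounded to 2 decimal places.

s̄ = (110 + 85 + 91 + 103 + 49 + 114 + 126 + 114 + 150 + 103 + 72 + 108) / 12 = 102.0833
LCL_s = B₃·s̄ = 0.185 × 102.0833 = 18.8854

18.89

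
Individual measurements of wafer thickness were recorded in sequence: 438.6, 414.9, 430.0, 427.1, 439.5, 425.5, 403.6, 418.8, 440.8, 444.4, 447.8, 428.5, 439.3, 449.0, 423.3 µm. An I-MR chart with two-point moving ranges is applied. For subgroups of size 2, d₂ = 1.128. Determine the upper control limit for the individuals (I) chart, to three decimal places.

469.344

X̄ = (438.6 + 414.9 + 430.0 + 427.1 + 439.5 + 425.5 + 403.6 + 418.8 + 440.8 + 444.4 + 447.8 + 428.5 + 439.3 + 449.0 + 423.3) / 15 = 431.4067
Moving ranges: 23.7, 15.1, 2.9, 12.4, 14.0, 21.9, 15.2, 22.0, 3.6, 3.4, 19.3, 10.8, 9.7, 25.7; M̄R̄ = 199.7000 / 14 = 14.2643
UCL = X̄ + 3·M̄R̄/d₂ = 431.4067 + 3 × 14.2643 / 1.128 = 469.3436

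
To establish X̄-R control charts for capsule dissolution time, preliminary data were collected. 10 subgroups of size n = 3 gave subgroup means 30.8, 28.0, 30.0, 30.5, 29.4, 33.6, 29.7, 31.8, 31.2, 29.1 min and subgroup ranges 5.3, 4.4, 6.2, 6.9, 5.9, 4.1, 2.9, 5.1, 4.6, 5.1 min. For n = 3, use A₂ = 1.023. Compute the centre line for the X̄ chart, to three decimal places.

30.410

X̄̄ = (30.8 + 28.0 + 30.0 + 30.5 + 29.4 + 33.6 + 29.7 + 31.8 + 31.2 + 29.1) / 10 = 304.1000 / 10 = 30.4100
CL = X̄̄ = 30.4100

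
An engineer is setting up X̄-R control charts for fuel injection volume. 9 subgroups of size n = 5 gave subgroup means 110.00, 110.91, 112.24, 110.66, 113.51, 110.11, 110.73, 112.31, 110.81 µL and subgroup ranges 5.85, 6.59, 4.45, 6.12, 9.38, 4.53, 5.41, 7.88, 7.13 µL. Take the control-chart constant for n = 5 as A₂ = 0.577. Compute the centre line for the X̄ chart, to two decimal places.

111.25

X̄̄ = (110.00 + 110.91 + 112.24 + 110.66 + 113.51 + 110.11 + 110.73 + 112.31 + 110.81) / 9 = 1001.2800 / 9 = 111.2533
CL = X̄̄ = 111.2533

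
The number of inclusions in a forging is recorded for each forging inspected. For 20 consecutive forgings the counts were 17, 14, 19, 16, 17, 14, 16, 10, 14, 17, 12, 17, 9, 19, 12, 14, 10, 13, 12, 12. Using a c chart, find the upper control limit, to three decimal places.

c̄ = (17 + 14 + 19 + 16 + 17 + 14 + 16 + 10 + 14 + 17 + 12 + 17 + 9 + 19 + 12 + 14 + 10 + 13 + 12 + 12) / 20 = 284 / 20 = 14.2000
UCL = c̄ + 3√c̄ = 14.2000 + 3 × √14.2000 = 14.2000 + 3 × 3.7683 = 25.5049

25.505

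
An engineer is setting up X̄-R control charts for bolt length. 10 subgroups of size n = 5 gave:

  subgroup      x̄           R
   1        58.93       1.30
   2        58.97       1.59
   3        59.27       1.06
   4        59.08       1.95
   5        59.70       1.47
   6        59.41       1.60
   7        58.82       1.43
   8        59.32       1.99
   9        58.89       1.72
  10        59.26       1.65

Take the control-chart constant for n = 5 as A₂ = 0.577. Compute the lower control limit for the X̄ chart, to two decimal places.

58.26

X̄̄ = (58.93 + 58.97 + 59.27 + 59.08 + 59.70 + 59.41 + 58.82 + 59.32 + 58.89 + 59.26) / 10 = 591.6500 / 10 = 59.1650
R̄ = (1.30 + 1.59 + 1.06 + 1.95 + 1.47 + 1.60 + 1.43 + 1.99 + 1.72 + 1.65) / 10 = 15.7600 / 10 = 1.5760
LCL = X̄̄ − A₂·R̄ = 59.1650 − 0.577 × 1.5760 = 58.2556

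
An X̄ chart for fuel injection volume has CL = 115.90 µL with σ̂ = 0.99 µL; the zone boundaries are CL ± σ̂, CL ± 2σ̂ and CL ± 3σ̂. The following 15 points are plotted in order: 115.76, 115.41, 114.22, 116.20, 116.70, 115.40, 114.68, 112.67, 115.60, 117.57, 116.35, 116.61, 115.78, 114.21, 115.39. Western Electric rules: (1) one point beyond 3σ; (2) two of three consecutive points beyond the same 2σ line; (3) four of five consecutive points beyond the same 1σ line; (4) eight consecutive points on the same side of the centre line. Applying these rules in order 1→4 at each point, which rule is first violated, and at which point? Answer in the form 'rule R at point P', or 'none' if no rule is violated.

rule 1 at point 8

Zone of each point (C = within 1σ̂, B = 1σ̂–2σ̂, A = 2σ̂–3σ̂, * = beyond 3σ̂; sign = side of CL): 1:-C, 2:-C, 3:-B, 4:+C, 5:+C, 6:-C, 7:-B, 8:-*, 9:-C, 10:+B, 11:+C, 12:+C, 13:-C, 14:-B, 15:-C
Rule 1 (one point beyond the 3σ limits) is satisfied at point 8.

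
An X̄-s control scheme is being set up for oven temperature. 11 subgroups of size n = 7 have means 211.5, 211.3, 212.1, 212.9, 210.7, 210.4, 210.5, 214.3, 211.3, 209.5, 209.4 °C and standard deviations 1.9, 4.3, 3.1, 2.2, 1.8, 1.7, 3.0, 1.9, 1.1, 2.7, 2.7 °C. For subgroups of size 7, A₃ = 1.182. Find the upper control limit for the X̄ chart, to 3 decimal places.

X̄̄ = (211.5 + 211.3 + 212.1 + 212.9 + 210.7 + 210.4 + 210.5 + 214.3 + 211.3 + 209.5 + 209.4) / 11 = 211.2636
s̄ = (1.9 + 4.3 + 3.1 + 2.2 + 1.8 + 1.7 + 3.0 + 1.9 + 1.1 + 2.7 + 2.7) / 11 = 2.4000
UCL = X̄̄ + A₃·s̄ = 211.2636 + 1.182 × 2.4000 = 214.1004

214.100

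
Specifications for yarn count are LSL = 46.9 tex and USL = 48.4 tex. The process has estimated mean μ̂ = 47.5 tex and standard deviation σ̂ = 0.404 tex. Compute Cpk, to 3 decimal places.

0.495

Cpu = (USL − μ̂) / (3σ̂) = (48.4 − 47.5) / (3 × 0.404) = 0.7426; Cpl = (μ̂ − LSL) / (3σ̂) = (47.5 − 46.9) / (3 × 0.404) = 0.4950; Cpk = min(Cpu, Cpl) = 0.4950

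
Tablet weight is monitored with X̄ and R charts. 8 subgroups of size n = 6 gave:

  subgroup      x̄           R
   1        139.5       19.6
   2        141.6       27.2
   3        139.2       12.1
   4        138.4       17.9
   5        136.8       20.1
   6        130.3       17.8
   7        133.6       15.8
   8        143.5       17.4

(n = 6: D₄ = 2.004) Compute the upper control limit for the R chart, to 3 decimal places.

37.049

R̄ = (19.6 + 27.2 + 12.1 + 17.9 + 20.1 + 17.8 + 15.8 + 17.4) / 8 = 147.9000 / 8 = 18.4875
UCL_R = D₄·R̄ = 2.004 × 18.4875 = 37.0490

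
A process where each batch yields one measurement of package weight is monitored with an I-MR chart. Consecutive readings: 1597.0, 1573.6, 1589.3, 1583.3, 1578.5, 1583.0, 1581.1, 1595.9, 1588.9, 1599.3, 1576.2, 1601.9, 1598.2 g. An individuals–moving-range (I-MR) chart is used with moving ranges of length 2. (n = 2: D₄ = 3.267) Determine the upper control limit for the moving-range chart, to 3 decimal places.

Moving ranges: 23.4, 15.7, 6.0, 4.8, 4.5, 1.9, 14.8, 7.0, 10.4, 23.1, 25.7, 3.7; M̄R̄ = 141.0000 / 12 = 11.7500
UCL_MR = D₄·M̄R̄ = 3.267 × 11.7500 = 38.3873

38.387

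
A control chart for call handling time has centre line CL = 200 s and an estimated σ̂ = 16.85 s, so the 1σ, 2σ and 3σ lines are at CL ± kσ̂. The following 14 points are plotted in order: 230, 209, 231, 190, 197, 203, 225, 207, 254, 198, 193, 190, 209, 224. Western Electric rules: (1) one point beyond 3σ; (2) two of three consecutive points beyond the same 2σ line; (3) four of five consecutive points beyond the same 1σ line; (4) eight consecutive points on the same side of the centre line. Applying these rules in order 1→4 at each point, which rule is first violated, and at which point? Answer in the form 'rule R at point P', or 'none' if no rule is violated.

Zone of each point (C = within 1σ̂, B = 1σ̂–2σ̂, A = 2σ̂–3σ̂, * = beyond 3σ̂; sign = side of CL): 1:+B, 2:+C, 3:+B, 4:-C, 5:-C, 6:+C, 7:+B, 8:+C, 9:+*, 10:-C, 11:-C, 12:-C, 13:+C, 14:+B
Rule 1 (one point beyond the 3σ limits) is satisfied at point 9.

rule 1 at point 9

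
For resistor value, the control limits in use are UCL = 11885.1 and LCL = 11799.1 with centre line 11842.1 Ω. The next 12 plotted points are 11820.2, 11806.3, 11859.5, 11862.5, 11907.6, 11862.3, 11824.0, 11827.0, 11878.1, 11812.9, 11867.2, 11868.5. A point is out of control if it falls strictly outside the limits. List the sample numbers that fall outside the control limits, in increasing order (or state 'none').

Compare each point to [11799.1, 11885.1]: sample 5 = 11907.6 > UCL.

5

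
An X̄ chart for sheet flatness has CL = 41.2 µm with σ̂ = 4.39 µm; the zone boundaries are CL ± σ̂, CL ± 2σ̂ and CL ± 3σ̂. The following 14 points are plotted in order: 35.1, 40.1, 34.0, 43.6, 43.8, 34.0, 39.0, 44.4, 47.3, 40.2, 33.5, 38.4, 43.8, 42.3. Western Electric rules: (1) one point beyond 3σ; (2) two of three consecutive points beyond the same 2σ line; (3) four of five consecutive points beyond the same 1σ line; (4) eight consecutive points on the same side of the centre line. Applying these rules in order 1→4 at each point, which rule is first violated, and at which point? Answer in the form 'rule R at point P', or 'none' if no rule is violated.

none

Zone of each point (C = within 1σ̂, B = 1σ̂–2σ̂, A = 2σ̂–3σ̂, * = beyond 3σ̂; sign = side of CL): 1:-B, 2:-C, 3:-B, 4:+C, 5:+C, 6:-B, 7:-C, 8:+C, 9:+B, 10:-C, 11:-B, 12:-C, 13:+C, 14:+C
No rule fires across all 14 points.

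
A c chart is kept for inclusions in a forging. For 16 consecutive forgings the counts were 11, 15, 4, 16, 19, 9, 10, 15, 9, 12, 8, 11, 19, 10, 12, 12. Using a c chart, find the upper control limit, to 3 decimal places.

c̄ = (11 + 15 + 4 + 16 + 19 + 9 + 10 + 15 + 9 + 12 + 8 + 11 + 19 + 10 + 12 + 12) / 16 = 192 / 16 = 12.0000
UCL = c̄ + 3√c̄ = 12.0000 + 3 × √12.0000 = 12.0000 + 3 × 3.4641 = 22.3923

22.392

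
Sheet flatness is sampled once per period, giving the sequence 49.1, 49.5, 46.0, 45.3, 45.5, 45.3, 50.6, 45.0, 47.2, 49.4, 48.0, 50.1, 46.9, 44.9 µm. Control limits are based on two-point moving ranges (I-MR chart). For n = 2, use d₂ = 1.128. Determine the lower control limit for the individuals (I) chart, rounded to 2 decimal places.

41.41

X̄ = (49.1 + 49.5 + 46.0 + 45.3 + 45.5 + 45.3 + 50.6 + 45.0 + 47.2 + 49.4 + 48.0 + 50.1 + 46.9 + 44.9) / 14 = 47.3429
Moving ranges: 0.4, 3.5, 0.7, 0.2, 0.2, 5.3, 5.6, 2.2, 2.2, 1.4, 2.1, 3.2, 2.0; M̄R̄ = 29.0000 / 13 = 2.2308
LCL = X̄ − 3·M̄R̄/d₂ = 47.3429 − 3 × 2.2308 / 1.128 = 41.4100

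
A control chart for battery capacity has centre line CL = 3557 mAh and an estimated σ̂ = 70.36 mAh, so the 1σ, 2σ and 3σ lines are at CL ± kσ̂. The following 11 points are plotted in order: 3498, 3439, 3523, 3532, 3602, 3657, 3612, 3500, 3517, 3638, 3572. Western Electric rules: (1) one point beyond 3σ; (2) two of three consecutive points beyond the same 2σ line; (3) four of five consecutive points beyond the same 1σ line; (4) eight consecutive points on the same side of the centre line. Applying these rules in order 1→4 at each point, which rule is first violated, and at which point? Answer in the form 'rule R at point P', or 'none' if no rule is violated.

none

Zone of each point (C = within 1σ̂, B = 1σ̂–2σ̂, A = 2σ̂–3σ̂, * = beyond 3σ̂; sign = side of CL): 1:-C, 2:-B, 3:-C, 4:-C, 5:+C, 6:+B, 7:+C, 8:-C, 9:-C, 10:+B, 11:+C
No rule fires across all 11 points.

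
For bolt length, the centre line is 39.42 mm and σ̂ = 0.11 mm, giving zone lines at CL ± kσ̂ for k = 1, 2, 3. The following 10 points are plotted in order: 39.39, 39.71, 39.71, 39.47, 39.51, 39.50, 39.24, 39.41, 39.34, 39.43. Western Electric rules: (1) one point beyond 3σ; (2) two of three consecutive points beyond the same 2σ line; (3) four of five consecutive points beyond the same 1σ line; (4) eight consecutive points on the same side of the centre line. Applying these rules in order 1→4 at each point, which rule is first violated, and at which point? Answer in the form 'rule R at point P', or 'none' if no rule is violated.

rule 2 at point 3

Zone of each point (C = within 1σ̂, B = 1σ̂–2σ̂, A = 2σ̂–3σ̂, * = beyond 3σ̂; sign = side of CL): 1:-C, 2:+A, 3:+A, 4:+C, 5:+C, 6:+C, 7:-B, 8:-C, 9:-C, 10:+C
Rule 2 (two of three consecutive points beyond the same 2σ limit) is satisfied at point 3.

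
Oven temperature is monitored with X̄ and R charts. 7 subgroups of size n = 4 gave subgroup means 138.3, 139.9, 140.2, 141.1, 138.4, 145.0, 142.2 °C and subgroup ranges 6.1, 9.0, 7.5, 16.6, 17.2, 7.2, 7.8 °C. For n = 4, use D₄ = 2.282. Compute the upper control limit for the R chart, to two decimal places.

R̄ = (6.1 + 9.0 + 7.5 + 16.6 + 17.2 + 7.2 + 7.8) / 7 = 71.4000 / 7 = 10.2000
UCL_R = D₄·R̄ = 2.282 × 10.2000 = 23.2764

23.28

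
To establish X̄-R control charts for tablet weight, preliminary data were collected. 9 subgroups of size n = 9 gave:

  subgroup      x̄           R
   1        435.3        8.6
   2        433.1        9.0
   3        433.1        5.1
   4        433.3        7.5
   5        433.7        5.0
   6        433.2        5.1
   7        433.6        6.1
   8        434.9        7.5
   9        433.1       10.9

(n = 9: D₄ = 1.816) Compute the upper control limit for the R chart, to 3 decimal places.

R̄ = (8.6 + 9.0 + 5.1 + 7.5 + 5.0 + 5.1 + 6.1 + 7.5 + 10.9) / 9 = 64.8000 / 9 = 7.2000
UCL_R = D₄·R̄ = 1.816 × 7.2000 = 13.0752

13.075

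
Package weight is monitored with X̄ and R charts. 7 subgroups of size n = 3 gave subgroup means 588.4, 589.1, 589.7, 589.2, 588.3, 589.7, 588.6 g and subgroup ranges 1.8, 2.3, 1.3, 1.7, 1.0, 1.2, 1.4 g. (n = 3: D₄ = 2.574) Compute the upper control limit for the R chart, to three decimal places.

R̄ = (1.8 + 2.3 + 1.3 + 1.7 + 1.0 + 1.2 + 1.4) / 7 = 10.7000 / 7 = 1.5286
UCL_R = D₄·R̄ = 2.574 × 1.5286 = 3.9345

3.935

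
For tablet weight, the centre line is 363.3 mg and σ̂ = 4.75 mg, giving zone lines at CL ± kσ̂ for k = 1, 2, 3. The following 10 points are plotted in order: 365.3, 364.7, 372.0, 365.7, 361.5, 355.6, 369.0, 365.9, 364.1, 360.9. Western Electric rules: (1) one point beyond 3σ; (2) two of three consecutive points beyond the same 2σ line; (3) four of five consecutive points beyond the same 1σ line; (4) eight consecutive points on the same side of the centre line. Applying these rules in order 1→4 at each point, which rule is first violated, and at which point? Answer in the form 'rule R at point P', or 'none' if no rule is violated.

Zone of each point (C = within 1σ̂, B = 1σ̂–2σ̂, A = 2σ̂–3σ̂, * = beyond 3σ̂; sign = side of CL): 1:+C, 2:+C, 3:+B, 4:+C, 5:-C, 6:-B, 7:+B, 8:+C, 9:+C, 10:-C
No rule fires across all 10 points.

none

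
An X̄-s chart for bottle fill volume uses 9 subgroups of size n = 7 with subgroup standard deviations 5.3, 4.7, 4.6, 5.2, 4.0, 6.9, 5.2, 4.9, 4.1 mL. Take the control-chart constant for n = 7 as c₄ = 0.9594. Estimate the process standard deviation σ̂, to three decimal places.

s̄ = (5.3 + 4.7 + 4.6 + 5.2 + 4.0 + 6.9 + 5.2 + 4.9 + 4.1) / 9 = 4.9889
σ̂ = s̄ / c₄ = 4.9889 / 0.9594 = 5.2000

5.200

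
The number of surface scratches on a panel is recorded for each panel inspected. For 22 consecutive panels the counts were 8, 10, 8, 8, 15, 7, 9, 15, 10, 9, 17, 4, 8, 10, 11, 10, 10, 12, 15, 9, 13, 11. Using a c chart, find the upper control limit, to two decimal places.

20.09

c̄ = (8 + 10 + 8 + 8 + 15 + 7 + 9 + 15 + 10 + 9 + 17 + 4 + 8 + 10 + 11 + 10 + 10 + 12 + 15 + 9 + 13 + 11) / 22 = 229 / 22 = 10.4091
UCL = c̄ + 3√c̄ = 10.4091 + 3 × √10.4091 = 10.4091 + 3 × 3.2263 = 20.0880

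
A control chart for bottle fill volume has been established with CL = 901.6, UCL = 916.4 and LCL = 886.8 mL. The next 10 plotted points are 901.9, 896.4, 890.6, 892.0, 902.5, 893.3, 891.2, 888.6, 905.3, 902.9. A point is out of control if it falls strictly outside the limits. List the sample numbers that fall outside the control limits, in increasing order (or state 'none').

All 10 points lie within [886.8, 916.4].

none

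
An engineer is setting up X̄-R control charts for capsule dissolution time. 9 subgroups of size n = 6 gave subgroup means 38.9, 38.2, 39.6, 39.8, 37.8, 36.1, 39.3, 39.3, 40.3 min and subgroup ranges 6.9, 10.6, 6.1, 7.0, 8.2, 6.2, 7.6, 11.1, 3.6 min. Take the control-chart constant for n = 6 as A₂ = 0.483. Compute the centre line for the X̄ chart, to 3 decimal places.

38.811

X̄̄ = (38.9 + 38.2 + 39.6 + 39.8 + 37.8 + 36.1 + 39.3 + 39.3 + 40.3) / 9 = 349.3000 / 9 = 38.8111
CL = X̄̄ = 38.8111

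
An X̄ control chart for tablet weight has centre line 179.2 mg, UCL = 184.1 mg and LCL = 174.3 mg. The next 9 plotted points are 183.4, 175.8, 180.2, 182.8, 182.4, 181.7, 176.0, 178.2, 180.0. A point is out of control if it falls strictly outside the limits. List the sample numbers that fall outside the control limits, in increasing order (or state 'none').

All 9 points lie within [174.3, 184.1].

none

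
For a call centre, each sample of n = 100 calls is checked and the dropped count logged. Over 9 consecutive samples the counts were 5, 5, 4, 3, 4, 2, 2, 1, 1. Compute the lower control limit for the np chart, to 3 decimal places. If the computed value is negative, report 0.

p̄ = Σdᵢ / (k·n) = 27 / (9 × 100) = 0.03000
LCL = np̄ − 3·√(np̄(1−p̄)) = 3.0000 − 3 × 1.7059 = -2.1176 → 0 (negative, so LCL = 0)

0.000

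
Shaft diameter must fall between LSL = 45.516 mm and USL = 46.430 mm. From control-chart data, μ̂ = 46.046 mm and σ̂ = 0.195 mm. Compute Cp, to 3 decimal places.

Cp = (USL − LSL) / (6σ̂) = (46.430 − 45.516) / (6 × 0.195) = 0.9140 / 1.1700 = 0.7812

0.781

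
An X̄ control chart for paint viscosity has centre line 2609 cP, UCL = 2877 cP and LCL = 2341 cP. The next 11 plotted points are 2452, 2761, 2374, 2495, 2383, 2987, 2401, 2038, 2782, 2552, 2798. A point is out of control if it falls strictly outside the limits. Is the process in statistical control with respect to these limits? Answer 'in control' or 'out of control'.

Compare each point to [2341, 2877]: sample 6 = 2987 > UCL; sample 8 = 2038 < LCL.

out of control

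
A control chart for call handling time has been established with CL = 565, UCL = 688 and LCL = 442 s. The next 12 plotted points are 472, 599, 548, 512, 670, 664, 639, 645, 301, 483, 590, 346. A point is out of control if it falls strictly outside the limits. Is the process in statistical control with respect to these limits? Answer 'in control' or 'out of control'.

Compare each point to [442, 688]: sample 9 = 301 < LCL; sample 12 = 346 < LCL.

out of control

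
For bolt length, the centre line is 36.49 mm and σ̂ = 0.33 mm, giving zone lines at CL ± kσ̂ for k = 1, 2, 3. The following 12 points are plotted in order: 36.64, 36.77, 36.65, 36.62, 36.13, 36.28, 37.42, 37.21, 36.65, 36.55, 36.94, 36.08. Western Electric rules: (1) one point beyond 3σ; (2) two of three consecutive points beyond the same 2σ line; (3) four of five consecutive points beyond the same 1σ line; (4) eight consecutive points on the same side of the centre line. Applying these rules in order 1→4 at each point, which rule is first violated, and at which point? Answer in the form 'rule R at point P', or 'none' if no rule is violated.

Zone of each point (C = within 1σ̂, B = 1σ̂–2σ̂, A = 2σ̂–3σ̂, * = beyond 3σ̂; sign = side of CL): 1:+C, 2:+C, 3:+C, 4:+C, 5:-B, 6:-C, 7:+A, 8:+A, 9:+C, 10:+C, 11:+B, 12:-B
Rule 2 (two of three consecutive points beyond the same 2σ limit) is satisfied at point 8.

rule 2 at point 8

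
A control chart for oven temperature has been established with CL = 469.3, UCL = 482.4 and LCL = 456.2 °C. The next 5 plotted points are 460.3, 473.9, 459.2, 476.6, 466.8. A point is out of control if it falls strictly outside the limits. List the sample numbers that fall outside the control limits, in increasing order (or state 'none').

All 5 points lie within [456.2, 482.4].

none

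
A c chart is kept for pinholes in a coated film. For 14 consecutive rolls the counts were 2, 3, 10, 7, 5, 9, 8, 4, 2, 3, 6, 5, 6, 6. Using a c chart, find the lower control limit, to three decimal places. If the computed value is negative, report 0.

c̄ = (2 + 3 + 10 + 7 + 5 + 9 + 8 + 4 + 2 + 3 + 6 + 5 + 6 + 6) / 14 = 76 / 14 = 5.4286
LCL = c̄ − 3√c̄ = 5.4286 − 3 × 2.3299 = -1.5612 → 0 (cannot be negative)

0.000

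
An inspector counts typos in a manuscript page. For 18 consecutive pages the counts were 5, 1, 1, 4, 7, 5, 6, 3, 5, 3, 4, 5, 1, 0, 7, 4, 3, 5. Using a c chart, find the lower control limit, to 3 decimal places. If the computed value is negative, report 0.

c̄ = (5 + 1 + 1 + 4 + 7 + 5 + 6 + 3 + 5 + 3 + 4 + 5 + 1 + 0 + 7 + 4 + 3 + 5) / 18 = 69 / 18 = 3.8333
LCL = c̄ − 3√c̄ = 3.8333 − 3 × 1.9579 = -2.0403 → 0 (cannot be negative)

0.000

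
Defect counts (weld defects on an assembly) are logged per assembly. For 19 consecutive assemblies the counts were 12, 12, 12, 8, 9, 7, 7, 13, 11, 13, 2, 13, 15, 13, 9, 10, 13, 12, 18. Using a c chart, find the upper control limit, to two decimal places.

20.95

c̄ = (12 + 12 + 12 + 8 + 9 + 7 + 7 + 13 + 11 + 13 + 2 + 13 + 15 + 13 + 9 + 10 + 13 + 12 + 18) / 19 = 209 / 19 = 11.0000
UCL = c̄ + 3√c̄ = 11.0000 + 3 × √11.0000 = 11.0000 + 3 × 3.3166 = 20.9499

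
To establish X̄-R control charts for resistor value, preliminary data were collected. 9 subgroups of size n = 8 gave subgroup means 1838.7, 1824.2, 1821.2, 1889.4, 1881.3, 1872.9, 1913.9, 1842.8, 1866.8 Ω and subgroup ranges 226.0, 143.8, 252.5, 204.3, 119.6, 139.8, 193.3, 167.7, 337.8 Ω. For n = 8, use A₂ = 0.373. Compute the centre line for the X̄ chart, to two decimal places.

X̄̄ = (1838.7 + 1824.2 + 1821.2 + 1889.4 + 1881.3 + 1872.9 + 1913.9 + 1842.8 + 1866.8) / 9 = 16751.2000 / 9 = 1861.2444
CL = X̄̄ = 1861.2444

1861.24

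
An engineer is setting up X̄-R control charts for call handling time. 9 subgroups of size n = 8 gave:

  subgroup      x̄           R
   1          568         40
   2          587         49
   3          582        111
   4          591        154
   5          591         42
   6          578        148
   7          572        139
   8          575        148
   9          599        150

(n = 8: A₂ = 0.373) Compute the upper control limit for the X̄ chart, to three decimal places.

X̄̄ = (568 + 587 + 582 + 591 + 591 + 578 + 572 + 575 + 599) / 9 = 5243.0000 / 9 = 582.5556
R̄ = (40 + 49 + 111 + 154 + 42 + 148 + 139 + 148 + 150) / 9 = 981.0000 / 9 = 109.0000
UCL = X̄̄ + A₂·R̄ = 582.5556 + 0.373 × 109.0000 = 623.2126

623.213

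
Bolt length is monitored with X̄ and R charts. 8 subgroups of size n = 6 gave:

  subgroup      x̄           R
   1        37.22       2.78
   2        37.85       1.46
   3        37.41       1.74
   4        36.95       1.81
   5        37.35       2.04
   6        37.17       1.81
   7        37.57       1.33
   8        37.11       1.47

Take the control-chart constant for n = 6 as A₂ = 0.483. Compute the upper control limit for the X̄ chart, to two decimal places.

38.20

X̄̄ = (37.22 + 37.85 + 37.41 + 36.95 + 37.35 + 37.17 + 37.57 + 37.11) / 8 = 298.6300 / 8 = 37.3287
R̄ = (2.78 + 1.46 + 1.74 + 1.81 + 2.04 + 1.81 + 1.33 + 1.47) / 8 = 14.4400 / 8 = 1.8050
UCL = X̄̄ + A₂·R̄ = 37.3287 + 0.483 × 1.8050 = 38.2006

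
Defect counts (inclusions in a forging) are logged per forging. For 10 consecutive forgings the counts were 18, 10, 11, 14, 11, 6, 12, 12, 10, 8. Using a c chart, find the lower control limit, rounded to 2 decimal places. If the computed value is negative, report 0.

c̄ = (18 + 10 + 11 + 14 + 11 + 6 + 12 + 12 + 10 + 8) / 10 = 112 / 10 = 11.2000
LCL = c̄ − 3√c̄ = 11.2000 − 3 × 3.3466 = 1.1601

1.16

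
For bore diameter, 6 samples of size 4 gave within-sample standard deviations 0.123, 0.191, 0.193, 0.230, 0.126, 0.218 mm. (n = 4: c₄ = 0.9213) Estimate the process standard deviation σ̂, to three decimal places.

s̄ = (0.123 + 0.191 + 0.193 + 0.230 + 0.126 + 0.218) / 6 = 0.1802
σ̂ = s̄ / c₄ = 0.1802 / 0.9213 = 0.1956

0.196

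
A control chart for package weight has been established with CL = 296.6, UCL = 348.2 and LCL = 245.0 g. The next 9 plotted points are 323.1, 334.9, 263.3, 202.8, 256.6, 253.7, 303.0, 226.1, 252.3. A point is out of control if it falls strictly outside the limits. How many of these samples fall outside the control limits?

2

Compare each point to [245.0, 348.2]: sample 4 = 202.8 < LCL; sample 8 = 226.1 < LCL.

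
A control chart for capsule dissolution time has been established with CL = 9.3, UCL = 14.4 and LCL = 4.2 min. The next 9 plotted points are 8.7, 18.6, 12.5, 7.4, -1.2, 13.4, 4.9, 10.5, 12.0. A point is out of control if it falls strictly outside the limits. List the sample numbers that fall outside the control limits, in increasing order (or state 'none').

2, 5

Compare each point to [4.2, 14.4]: sample 2 = 18.6 > UCL; sample 5 = -1.2 < LCL.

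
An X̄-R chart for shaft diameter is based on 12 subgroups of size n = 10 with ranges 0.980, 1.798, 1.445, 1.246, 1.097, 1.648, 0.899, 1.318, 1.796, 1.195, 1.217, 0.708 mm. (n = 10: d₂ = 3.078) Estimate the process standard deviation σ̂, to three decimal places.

0.416

R̄ = (0.980 + 1.798 + 1.445 + 1.246 + 1.097 + 1.648 + 0.899 + 1.318 + 1.796 + 1.195 + 1.217 + 0.708) / 12 = 1.2789
σ̂ = R̄ / d₂ = 1.2789 / 3.078 = 0.4155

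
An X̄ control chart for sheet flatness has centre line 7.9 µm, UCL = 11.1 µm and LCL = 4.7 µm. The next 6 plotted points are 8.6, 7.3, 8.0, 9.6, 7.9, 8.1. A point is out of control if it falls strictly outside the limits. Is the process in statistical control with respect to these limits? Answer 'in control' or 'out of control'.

in control

All 6 points lie within [4.7, 11.1].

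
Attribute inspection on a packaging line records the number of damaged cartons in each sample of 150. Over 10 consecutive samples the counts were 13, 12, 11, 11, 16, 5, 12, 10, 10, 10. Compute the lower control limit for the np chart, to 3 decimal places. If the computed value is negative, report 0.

1.422

p̄ = Σdᵢ / (k·n) = 110 / (10 × 150) = 0.07333
LCL = np̄ − 3·√(np̄(1−p̄)) = 11.0000 − 3 × 3.1927 = 1.4219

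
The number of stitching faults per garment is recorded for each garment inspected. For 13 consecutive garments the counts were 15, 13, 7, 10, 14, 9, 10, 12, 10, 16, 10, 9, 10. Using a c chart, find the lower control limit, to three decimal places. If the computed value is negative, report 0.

1.135

c̄ = (15 + 13 + 7 + 10 + 14 + 9 + 10 + 12 + 10 + 16 + 10 + 9 + 10) / 13 = 145 / 13 = 11.1538
LCL = c̄ − 3√c̄ = 11.1538 − 3 × 3.3397 = 1.1346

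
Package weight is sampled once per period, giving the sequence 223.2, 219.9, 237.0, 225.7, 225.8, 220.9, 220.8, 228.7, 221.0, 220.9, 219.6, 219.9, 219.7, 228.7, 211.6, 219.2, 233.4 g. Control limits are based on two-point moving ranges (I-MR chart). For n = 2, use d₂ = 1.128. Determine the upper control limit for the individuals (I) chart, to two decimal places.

240.28

X̄ = (223.2 + 219.9 + 237.0 + 225.7 + 225.8 + 220.9 + 220.8 + 228.7 + 221.0 + 220.9 + 219.6 + 219.9 + 219.7 + 228.7 + 211.6 + 219.2 + 233.4) / 17 = 223.2941
Moving ranges: 3.3, 17.1, 11.3, 0.1, 4.9, 0.1, 7.9, 7.7, 0.1, 1.3, 0.3, 0.2, 9.0, 17.1, 7.6, 14.2; M̄R̄ = 102.2000 / 16 = 6.3875
UCL = X̄ + 3·M̄R̄/d₂ = 223.2941 + 3 × 6.3875 / 1.128 = 240.2821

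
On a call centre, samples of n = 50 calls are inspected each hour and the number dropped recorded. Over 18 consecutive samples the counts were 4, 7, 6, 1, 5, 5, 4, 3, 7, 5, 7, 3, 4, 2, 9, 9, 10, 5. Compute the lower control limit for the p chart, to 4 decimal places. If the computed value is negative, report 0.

0.0000

p̄ = Σdᵢ / (k·n) = 96 / (18 × 50) = 0.10667
LCL = p̄ − 3·√(p̄(1−p̄)/n) = 0.10667 − 3 × 0.04366 = -0.02430 → 0 (negative, so LCL = 0)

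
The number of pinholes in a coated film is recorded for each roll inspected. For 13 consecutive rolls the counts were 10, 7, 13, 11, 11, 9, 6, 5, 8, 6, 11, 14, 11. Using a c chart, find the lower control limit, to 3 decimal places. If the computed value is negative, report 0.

0.194

c̄ = (10 + 7 + 13 + 11 + 11 + 9 + 6 + 5 + 8 + 6 + 11 + 14 + 11) / 13 = 122 / 13 = 9.3846
LCL = c̄ − 3√c̄ = 9.3846 − 3 × 3.0634 = 0.1943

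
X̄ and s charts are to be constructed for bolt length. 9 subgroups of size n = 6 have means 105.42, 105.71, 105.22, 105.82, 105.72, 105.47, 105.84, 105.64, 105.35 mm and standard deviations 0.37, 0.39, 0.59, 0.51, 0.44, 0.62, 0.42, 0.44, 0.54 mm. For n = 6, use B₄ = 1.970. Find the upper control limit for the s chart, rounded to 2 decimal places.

0.95

s̄ = (0.37 + 0.39 + 0.59 + 0.51 + 0.44 + 0.62 + 0.42 + 0.44 + 0.54) / 9 = 0.4800
UCL_s = B₄·s̄ = 1.970 × 0.4800 = 0.9456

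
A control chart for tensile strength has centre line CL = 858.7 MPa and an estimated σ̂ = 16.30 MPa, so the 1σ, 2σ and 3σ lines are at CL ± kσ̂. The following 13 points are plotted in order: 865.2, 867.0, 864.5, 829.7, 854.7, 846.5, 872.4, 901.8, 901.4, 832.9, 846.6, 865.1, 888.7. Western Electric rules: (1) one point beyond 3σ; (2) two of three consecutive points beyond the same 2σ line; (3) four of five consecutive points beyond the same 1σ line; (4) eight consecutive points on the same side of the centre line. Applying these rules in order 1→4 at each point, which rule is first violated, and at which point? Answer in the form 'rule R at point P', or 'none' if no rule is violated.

rule 2 at point 9

Zone of each point (C = within 1σ̂, B = 1σ̂–2σ̂, A = 2σ̂–3σ̂, * = beyond 3σ̂; sign = side of CL): 1:+C, 2:+C, 3:+C, 4:-B, 5:-C, 6:-C, 7:+C, 8:+A, 9:+A, 10:-B, 11:-C, 12:+C, 13:+B
Rule 2 (two of three consecutive points beyond the same 2σ limit) is satisfied at point 9.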